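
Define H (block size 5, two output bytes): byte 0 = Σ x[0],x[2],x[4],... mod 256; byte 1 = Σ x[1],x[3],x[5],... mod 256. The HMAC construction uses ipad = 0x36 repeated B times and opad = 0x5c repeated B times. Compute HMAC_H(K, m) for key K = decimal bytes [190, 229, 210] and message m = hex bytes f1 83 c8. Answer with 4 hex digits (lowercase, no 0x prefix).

8e3a

Key decimal bytes [190, 229, 210] = be e5 d2 is 3 bytes ≤ B = 5; zero-pad to 5 bytes: K' = be e5 d2 00 00.
K' ⊕ ipad = 88 d3 e4 36 36.  K' ⊕ opad = e2 b9 8e 5c 5c.
Inner input = (K'⊕ipad) ∥ m = 88 d3 e4 36 36 ∥ f1 83 c8.
Inner hash: even-index sum = 549 mod 256 = 37; odd-index sum = 706 mod 256 = 194 → 25 c2.
Outer input = (K'⊕opad) ∥ inner = e2 b9 8e 5c 5c ∥ 25 c2.
Outer hash (tag): even-index sum = 654 mod 256 = 142; odd-index sum = 314 mod 256 = 58 → 8e 3a.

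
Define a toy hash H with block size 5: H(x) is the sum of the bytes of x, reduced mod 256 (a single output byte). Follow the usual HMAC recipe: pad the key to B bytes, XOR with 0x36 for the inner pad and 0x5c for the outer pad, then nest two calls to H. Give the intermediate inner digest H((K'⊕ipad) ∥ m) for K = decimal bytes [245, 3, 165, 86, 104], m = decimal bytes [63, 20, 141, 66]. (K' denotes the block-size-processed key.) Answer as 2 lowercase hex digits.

6b

Key decimal bytes [245, 3, 165, 86, 104] = f5 03 a5 56 68 is exactly B = 5 bytes: K' = f5 03 a5 56 68.
K' ⊕ ipad = c3 35 93 60 5e.
Inner input = c3 35 93 60 5e ∥ 3f 14 8d 42.
Inner hash: sum = 195+53+147+96+94+63+20+141+66 = 875; mod 256 = 107 → 6b.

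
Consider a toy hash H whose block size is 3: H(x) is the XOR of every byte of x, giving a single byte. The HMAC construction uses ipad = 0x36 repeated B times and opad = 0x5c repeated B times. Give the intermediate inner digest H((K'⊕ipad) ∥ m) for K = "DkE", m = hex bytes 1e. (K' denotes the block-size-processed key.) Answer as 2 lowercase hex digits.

Key "DkE" = 44 6b 45 is exactly B = 3 bytes: K' = 44 6b 45.
K' ⊕ ipad = 72 5d 73.
Inner input = 72 5d 73 ∥ 1e.
Inner hash: XOR 72⊕5d⊕73⊕1e = 42.

42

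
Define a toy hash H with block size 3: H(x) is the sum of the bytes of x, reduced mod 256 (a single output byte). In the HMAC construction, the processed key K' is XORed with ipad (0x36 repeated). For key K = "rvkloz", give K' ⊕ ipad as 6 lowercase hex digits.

Key "rvkloz" = 72 76 6b 6c 6f 7a is 6 bytes > B = 3, so hash it first: H(key) = a8, then zero-pad to 3 bytes: K' = a8 00 00.
XOR each byte with 0x36: a8⊕36=9e, 00⊕36=36, 00⊕36=36.

9e3636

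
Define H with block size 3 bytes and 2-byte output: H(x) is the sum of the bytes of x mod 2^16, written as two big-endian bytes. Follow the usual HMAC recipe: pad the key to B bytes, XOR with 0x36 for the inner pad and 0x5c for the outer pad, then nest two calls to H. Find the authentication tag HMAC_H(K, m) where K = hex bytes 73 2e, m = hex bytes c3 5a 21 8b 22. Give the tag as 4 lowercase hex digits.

Key hex bytes 73 2e is 2 bytes ≤ B = 3; zero-pad to 3 bytes: K' = 73 2e 00.
K' ⊕ ipad = 45 18 36.  K' ⊕ opad = 2f 72 5c.
Inner input = (K'⊕ipad) ∥ m = 45 18 36 ∥ c3 5a 21 8b 22.
Inner hash: sum = 69+24+54+195+90+33+139+34 = 638 → 02 7e.
Outer input = (K'⊕opad) ∥ inner = 2f 72 5c ∥ 02 7e.
Outer hash (tag): sum = 47+114+92+2+126 = 381 → 01 7d.

017d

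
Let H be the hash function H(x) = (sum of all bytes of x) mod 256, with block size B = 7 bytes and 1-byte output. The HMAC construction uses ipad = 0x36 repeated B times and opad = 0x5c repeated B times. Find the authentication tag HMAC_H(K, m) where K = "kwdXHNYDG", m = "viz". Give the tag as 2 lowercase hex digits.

37

Key "kwdXHNYDG" = 6b 77 64 58 48 4e 59 44 47 is 9 bytes > B = 7, so hash it first: H(key) = 18, then zero-pad to 7 bytes: K' = 18 00 00 00 00 00 00.
K' ⊕ ipad = 2e 36 36 36 36 36 36.  K' ⊕ opad = 44 5c 5c 5c 5c 5c 5c.
Inner input = (K'⊕ipad) ∥ m = 2e 36 36 36 36 36 36 ∥ 76 69 7a.
Inner hash: sum = 46+54+54+54+54+54+54+118+105+122 = 715; mod 256 = 203 → cb.
Outer input = (K'⊕opad) ∥ inner = 44 5c 5c 5c 5c 5c 5c ∥ cb.
Outer hash (tag): sum = 68+92+92+92+92+92+92+203 = 823; mod 256 = 55 → 37.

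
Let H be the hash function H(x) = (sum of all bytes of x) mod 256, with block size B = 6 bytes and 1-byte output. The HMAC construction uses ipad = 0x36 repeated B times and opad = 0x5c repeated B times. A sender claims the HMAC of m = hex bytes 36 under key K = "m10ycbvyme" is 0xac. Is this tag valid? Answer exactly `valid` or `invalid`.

Key "m10ycbvyme" = 6d 31 30 79 63 62 76 79 6d 65 is 10 bytes > B = 6, so hash it first: H(key) = cd, then zero-pad to 6 bytes: K' = cd 00 00 00 00 00.
K' ⊕ ipad = fb 36 36 36 36 36; K' ⊕ opad = 91 5c 5c 5c 5c 5c.
Inner hash: sum = 251+54+54+54+54+54+54 = 575; mod 256 = 63 → 3f.
Outer hash (recomputed tag): sum = 145+92+92+92+92+92+63 = 668; mod 256 = 156 → 9c.
Recomputed tag = 9c; claimed = ac → mismatch.

invalid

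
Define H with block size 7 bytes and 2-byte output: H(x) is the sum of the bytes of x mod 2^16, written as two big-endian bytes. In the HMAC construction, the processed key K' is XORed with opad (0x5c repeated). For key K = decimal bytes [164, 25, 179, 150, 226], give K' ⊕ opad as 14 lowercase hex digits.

f845efcabe5c5c

Key decimal bytes [164, 25, 179, 150, 226] = a4 19 b3 96 e2 is 5 bytes ≤ B = 7; zero-pad to 7 bytes: K' = a4 19 b3 96 e2 00 00.
XOR each byte with 0x5c: a4⊕5c=f8, 19⊕5c=45, b3⊕5c=ef, 96⊕5c=ca, e2⊕5c=be, 00⊕5c=5c, 00⊕5c=5c.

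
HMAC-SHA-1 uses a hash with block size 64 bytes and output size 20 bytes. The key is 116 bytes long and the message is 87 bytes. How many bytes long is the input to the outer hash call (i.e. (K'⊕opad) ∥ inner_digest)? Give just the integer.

Key is 116 > 64 bytes, so it is hashed to 20 bytes then zero-padded to 64: |K'| = 64.
Outer input = (K'⊕opad) ∥ H(inner) → 64 + 20 = 84 bytes.

84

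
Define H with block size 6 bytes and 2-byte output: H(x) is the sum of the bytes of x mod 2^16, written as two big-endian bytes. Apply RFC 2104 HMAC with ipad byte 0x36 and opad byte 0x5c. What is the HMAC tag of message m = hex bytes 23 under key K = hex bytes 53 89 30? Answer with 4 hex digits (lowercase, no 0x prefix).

Key hex bytes 53 89 30 is 3 bytes ≤ B = 6; zero-pad to 6 bytes: K' = 53 89 30 00 00 00.
K' ⊕ ipad = 65 bf 06 36 36 36.  K' ⊕ opad = 0f d5 6c 5c 5c 5c.
Inner input = (K'⊕ipad) ∥ m = 65 bf 06 36 36 36 ∥ 23.
Inner hash: sum = 101+191+6+54+54+54+35 = 495 → 01 ef.
Outer input = (K'⊕opad) ∥ inner = 0f d5 6c 5c 5c 5c ∥ 01 ef.
Outer hash (tag): sum = 15+213+108+92+92+92+1+239 = 852 → 03 54.

0354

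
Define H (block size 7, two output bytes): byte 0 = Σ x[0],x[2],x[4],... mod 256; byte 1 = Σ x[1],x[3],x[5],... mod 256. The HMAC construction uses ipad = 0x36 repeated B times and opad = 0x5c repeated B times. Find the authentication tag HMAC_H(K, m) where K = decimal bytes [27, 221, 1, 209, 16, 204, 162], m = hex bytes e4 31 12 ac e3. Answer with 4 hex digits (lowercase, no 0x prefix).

Key decimal bytes [27, 221, 1, 209, 16, 204, 162] = 1b dd 01 d1 10 cc a2 is exactly B = 7 bytes: K' = 1b dd 01 d1 10 cc a2.
K' ⊕ ipad = 2d eb 37 e7 26 fa 94.  K' ⊕ opad = 47 81 5d 8d 4c 90 fe.
Inner input = (K'⊕ipad) ∥ m = 2d eb 37 e7 26 fa 94 ∥ e4 31 12 ac e3.
Inner hash: even-index sum = 507 mod 256 = 251; odd-index sum = 1189 mod 256 = 165 → fb a5.
Outer input = (K'⊕opad) ∥ inner = 47 81 5d 8d 4c 90 fe ∥ fb a5.
Outer hash (tag): even-index sum = 659 mod 256 = 147; odd-index sum = 665 mod 256 = 153 → 93 99.

9399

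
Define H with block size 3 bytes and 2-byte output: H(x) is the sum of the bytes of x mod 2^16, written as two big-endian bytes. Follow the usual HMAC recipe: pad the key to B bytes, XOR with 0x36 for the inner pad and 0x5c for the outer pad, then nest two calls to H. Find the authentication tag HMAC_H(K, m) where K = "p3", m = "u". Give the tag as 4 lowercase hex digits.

01ed

Key "p3" = 70 33 is 2 bytes ≤ B = 3; zero-pad to 3 bytes: K' = 70 33 00.
K' ⊕ ipad = 46 05 36.  K' ⊕ opad = 2c 6f 5c.
Inner input = (K'⊕ipad) ∥ m = 46 05 36 ∥ 75.
Inner hash: sum = 70+5+54+117 = 246 → 00 f6.
Outer input = (K'⊕opad) ∥ inner = 2c 6f 5c ∥ 00 f6.
Outer hash (tag): sum = 44+111+92+0+246 = 493 → 01 ed.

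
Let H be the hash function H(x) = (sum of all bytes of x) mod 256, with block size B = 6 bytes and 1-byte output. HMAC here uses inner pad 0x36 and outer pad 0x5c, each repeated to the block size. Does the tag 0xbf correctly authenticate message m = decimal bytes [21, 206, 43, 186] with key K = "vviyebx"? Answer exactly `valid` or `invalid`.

invalid

Key "vviyebx" = 76 76 69 79 65 62 78 is 7 bytes > B = 6, so hash it first: H(key) = 0d, then zero-pad to 6 bytes: K' = 0d 00 00 00 00 00.
K' ⊕ ipad = 3b 36 36 36 36 36; K' ⊕ opad = 51 5c 5c 5c 5c 5c.
Inner hash: sum = 59+54+54+54+54+54+21+206+43+186 = 785; mod 256 = 17 → 11.
Outer hash (recomputed tag): sum = 81+92+92+92+92+92+17 = 558; mod 256 = 46 → 2e.
Recomputed tag = 2e; claimed = bf → mismatch.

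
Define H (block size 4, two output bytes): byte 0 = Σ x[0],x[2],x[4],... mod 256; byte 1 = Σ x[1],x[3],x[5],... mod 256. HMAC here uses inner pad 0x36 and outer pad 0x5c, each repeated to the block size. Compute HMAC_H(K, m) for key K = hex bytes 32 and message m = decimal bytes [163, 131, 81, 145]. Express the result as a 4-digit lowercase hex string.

f838

Key hex bytes 32 is 1 byte ≤ B = 4; zero-pad to 4 bytes: K' = 32 00 00 00.
K' ⊕ ipad = 04 36 36 36.  K' ⊕ opad = 6e 5c 5c 5c.
Inner input = (K'⊕ipad) ∥ m = 04 36 36 36 ∥ a3 83 51 91.
Inner hash: even-index sum = 302 mod 256 = 46; odd-index sum = 384 mod 256 = 128 → 2e 80.
Outer input = (K'⊕opad) ∥ inner = 6e 5c 5c 5c ∥ 2e 80.
Outer hash (tag): even-index sum = 248 mod 256 = 248; odd-index sum = 312 mod 256 = 56 → f8 38.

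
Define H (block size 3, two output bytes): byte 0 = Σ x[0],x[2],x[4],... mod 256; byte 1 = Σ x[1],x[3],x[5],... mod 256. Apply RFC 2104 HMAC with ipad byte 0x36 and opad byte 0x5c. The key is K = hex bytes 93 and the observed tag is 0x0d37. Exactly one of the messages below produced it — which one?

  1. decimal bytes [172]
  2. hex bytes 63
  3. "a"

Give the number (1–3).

1

Key hex bytes 93 is 1 byte ≤ B = 3; zero-pad to 3 bytes: K' = 93 00 00.
K' ⊕ ipad = a5 36 36; K' ⊕ opad = cf 5c 5c.
m1: inner = H(a5 36 36 ac) = db e2; tag = H(cf 5c 5c db e2) = 0d37 ← matches
m2: inner = H(a5 36 36 63) = db 99; tag = H(cf 5c 5c db 99) = c437
m3: inner = H(a5 36 36 61) = db 97; tag = H(cf 5c 5c db 97) = c237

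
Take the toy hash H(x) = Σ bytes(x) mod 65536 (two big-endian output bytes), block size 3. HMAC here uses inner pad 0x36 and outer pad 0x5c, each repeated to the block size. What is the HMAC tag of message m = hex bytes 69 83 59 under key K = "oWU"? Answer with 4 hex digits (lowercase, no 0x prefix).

Key "oWU" = 6f 57 55 is exactly B = 3 bytes: K' = 6f 57 55.
K' ⊕ ipad = 59 61 63.  K' ⊕ opad = 33 0b 09.
Inner input = (K'⊕ipad) ∥ m = 59 61 63 ∥ 69 83 59.
Inner hash: sum = 89+97+99+105+131+89 = 610 → 02 62.
Outer input = (K'⊕opad) ∥ inner = 33 0b 09 ∥ 02 62.
Outer hash (tag): sum = 51+11+9+2+98 = 171 → 00 ab.

00ab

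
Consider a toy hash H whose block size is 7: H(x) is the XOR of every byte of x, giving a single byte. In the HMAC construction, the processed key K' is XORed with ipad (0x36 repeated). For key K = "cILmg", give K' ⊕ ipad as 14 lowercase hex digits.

557f7a5b513636

Key "cILmg" = 63 49 4c 6d 67 is 5 bytes ≤ B = 7; zero-pad to 7 bytes: K' = 63 49 4c 6d 67 00 00.
XOR each byte with 0x36: 63⊕36=55, 49⊕36=7f, 4c⊕36=7a, 6d⊕36=5b, 67⊕36=51, 00⊕36=36, 00⊕36=36.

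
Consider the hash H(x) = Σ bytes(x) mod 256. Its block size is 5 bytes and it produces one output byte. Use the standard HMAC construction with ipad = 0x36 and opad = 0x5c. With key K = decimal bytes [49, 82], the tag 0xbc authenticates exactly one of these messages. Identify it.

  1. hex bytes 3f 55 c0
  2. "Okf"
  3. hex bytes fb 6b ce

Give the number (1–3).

Key decimal bytes [49, 82] = 31 52 is 2 bytes ≤ B = 5; zero-pad to 5 bytes: K' = 31 52 00 00 00.
K' ⊕ ipad = 07 64 36 36 36; K' ⊕ opad = 6d 0e 5c 5c 5c.
m1: inner = H(07 64 36 36 36 3f 55 c0) = 61; tag = H(6d 0e 5c 5c 5c 61) = f0
m2: inner = H(07 64 36 36 36 4f 6b 66) = 2d; tag = H(6d 0e 5c 5c 5c 2d) = bc ← matches
m3: inner = H(07 64 36 36 36 fb 6b ce) = 41; tag = H(6d 0e 5c 5c 5c 41) = d0

2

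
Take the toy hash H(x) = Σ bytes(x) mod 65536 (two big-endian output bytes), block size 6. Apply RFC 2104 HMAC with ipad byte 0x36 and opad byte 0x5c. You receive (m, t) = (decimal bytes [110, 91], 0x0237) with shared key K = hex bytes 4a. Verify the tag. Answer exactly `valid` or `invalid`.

valid

Key hex bytes 4a is 1 byte ≤ B = 6; zero-pad to 6 bytes: K' = 4a 00 00 00 00 00.
K' ⊕ ipad = 7c 36 36 36 36 36; K' ⊕ opad = 16 5c 5c 5c 5c 5c.
Inner hash: sum = 124+54+54+54+54+54+110+91 = 595 → 02 53.
Outer hash (recomputed tag): sum = 22+92+92+92+92+92+2+83 = 567 → 02 37.
Recomputed tag = 0237; claimed = 0237 → match.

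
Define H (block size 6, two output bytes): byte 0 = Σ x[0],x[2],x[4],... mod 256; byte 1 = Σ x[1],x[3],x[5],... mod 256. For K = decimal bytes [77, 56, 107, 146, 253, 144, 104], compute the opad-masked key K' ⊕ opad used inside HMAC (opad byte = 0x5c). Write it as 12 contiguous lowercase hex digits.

Key decimal bytes [77, 56, 107, 146, 253, 144, 104] = 4d 38 6b 92 fd 90 68 is 7 bytes > B = 6, so hash it first: H(key) = 1d 5a, then zero-pad to 6 bytes: K' = 1d 5a 00 00 00 00.
XOR each byte with 0x5c: 1d⊕5c=41, 5a⊕5c=06, 00⊕5c=5c, 00⊕5c=5c, 00⊕5c=5c, 00⊕5c=5c.

41065c5c5c5c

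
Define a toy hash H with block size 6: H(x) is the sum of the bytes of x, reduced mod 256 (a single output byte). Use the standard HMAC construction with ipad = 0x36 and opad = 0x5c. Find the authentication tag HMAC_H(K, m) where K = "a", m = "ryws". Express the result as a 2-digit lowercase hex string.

43

Key "a" = 61 is 1 byte ≤ B = 6; zero-pad to 6 bytes: K' = 61 00 00 00 00 00.
K' ⊕ ipad = 57 36 36 36 36 36.  K' ⊕ opad = 3d 5c 5c 5c 5c 5c.
Inner input = (K'⊕ipad) ∥ m = 57 36 36 36 36 36 ∥ 72 79 77 73.
Inner hash: sum = 87+54+54+54+54+54+114+121+119+115 = 826; mod 256 = 58 → 3a.
Outer input = (K'⊕opad) ∥ inner = 3d 5c 5c 5c 5c 5c ∥ 3a.
Outer hash (tag): sum = 61+92+92+92+92+92+58 = 579; mod 256 = 67 → 43.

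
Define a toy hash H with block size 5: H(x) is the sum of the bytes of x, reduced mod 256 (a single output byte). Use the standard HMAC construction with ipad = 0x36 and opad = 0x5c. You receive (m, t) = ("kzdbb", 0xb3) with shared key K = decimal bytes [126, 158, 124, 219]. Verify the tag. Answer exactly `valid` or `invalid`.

invalid

Key decimal bytes [126, 158, 124, 219] = 7e 9e 7c db is 4 bytes ≤ B = 5; zero-pad to 5 bytes: K' = 7e 9e 7c db 00.
K' ⊕ ipad = 48 a8 4a ed 36; K' ⊕ opad = 22 c2 20 87 5c.
Inner hash: sum = 72+168+74+237+54+107+122+100+98+98 = 1130; mod 256 = 106 → 6a.
Outer hash (recomputed tag): sum = 34+194+32+135+92+106 = 593; mod 256 = 81 → 51.
Recomputed tag = 51; claimed = b3 → mismatch.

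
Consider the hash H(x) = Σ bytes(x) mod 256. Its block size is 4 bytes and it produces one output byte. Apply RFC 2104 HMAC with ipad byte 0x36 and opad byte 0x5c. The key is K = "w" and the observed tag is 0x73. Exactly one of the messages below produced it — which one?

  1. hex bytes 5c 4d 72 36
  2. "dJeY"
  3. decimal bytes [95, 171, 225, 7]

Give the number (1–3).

1

Key "w" = 77 is 1 byte ≤ B = 4; zero-pad to 4 bytes: K' = 77 00 00 00.
K' ⊕ ipad = 41 36 36 36; K' ⊕ opad = 2b 5c 5c 5c.
m1: inner = H(41 36 36 36 5c 4d 72 36) = 34; tag = H(2b 5c 5c 5c 34) = 73 ← matches
m2: inner = H(41 36 36 36 64 4a 65 59) = 4f; tag = H(2b 5c 5c 5c 4f) = 8e
m3: inner = H(41 36 36 36 5f ab e1 07) = d5; tag = H(2b 5c 5c 5c d5) = 14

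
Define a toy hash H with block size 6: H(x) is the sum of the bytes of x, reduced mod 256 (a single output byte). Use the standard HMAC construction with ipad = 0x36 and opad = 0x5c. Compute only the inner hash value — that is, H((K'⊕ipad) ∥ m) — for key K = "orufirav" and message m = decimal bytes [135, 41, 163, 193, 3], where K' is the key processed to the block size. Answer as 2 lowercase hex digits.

Key "orufirav" = 6f 72 75 66 69 72 61 76 is 8 bytes > B = 6, so hash it first: H(key) = 6e, then zero-pad to 6 bytes: K' = 6e 00 00 00 00 00.
K' ⊕ ipad = 58 36 36 36 36 36.
Inner input = 58 36 36 36 36 36 ∥ 87 29 a3 c1 03.
Inner hash: sum = 88+54+54+54+54+54+135+41+163+193+3 = 893; mod 256 = 125 → 7d.

7d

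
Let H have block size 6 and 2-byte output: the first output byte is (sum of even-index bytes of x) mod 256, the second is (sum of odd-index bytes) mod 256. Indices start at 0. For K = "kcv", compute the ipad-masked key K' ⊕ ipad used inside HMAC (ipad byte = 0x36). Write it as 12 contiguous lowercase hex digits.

Key "kcv" = 6b 63 76 is 3 bytes ≤ B = 6; zero-pad to 6 bytes: K' = 6b 63 76 00 00 00.
XOR each byte with 0x36: 6b⊕36=5d, 63⊕36=55, 76⊕36=40, 00⊕36=36, 00⊕36=36, 00⊕36=36.

5d5540363636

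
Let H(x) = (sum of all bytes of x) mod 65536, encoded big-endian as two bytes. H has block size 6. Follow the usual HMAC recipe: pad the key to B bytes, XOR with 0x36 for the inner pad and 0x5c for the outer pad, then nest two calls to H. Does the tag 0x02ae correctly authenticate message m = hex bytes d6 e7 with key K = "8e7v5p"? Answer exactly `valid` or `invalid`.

Key "8e7v5p" = 38 65 37 76 35 70 is exactly B = 6 bytes: K' = 38 65 37 76 35 70.
K' ⊕ ipad = 0e 53 01 40 03 46; K' ⊕ opad = 64 39 6b 2a 69 2c.
Inner hash: sum = 14+83+1+64+3+70+214+231 = 680 → 02 a8.
Outer hash (recomputed tag): sum = 100+57+107+42+105+44+2+168 = 625 → 02 71.
Recomputed tag = 0271; claimed = 02ae → mismatch.

invalid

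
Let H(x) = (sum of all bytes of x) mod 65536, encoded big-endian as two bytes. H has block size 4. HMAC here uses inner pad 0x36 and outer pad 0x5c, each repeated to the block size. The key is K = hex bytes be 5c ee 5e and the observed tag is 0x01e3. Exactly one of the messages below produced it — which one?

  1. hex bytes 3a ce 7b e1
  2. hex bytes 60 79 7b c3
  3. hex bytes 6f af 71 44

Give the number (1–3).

2

Key hex bytes be 5c ee 5e is exactly B = 4 bytes: K' = be 5c ee 5e.
K' ⊕ ipad = 88 6a d8 68; K' ⊕ opad = e2 00 b2 02.
m1: inner = H(88 6a d8 68 3a ce 7b e1) = 04 96; tag = H(e2 00 b2 02 04 96) = 0230
m2: inner = H(88 6a d8 68 60 79 7b c3) = 04 49; tag = H(e2 00 b2 02 04 49) = 01e3 ← matches
m3: inner = H(88 6a d8 68 6f af 71 44) = 04 05; tag = H(e2 00 b2 02 04 05) = 019f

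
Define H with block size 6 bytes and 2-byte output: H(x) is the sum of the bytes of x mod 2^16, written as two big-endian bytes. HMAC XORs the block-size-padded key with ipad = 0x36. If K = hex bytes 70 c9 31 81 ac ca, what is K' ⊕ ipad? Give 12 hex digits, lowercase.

Key hex bytes 70 c9 31 81 ac ca is exactly B = 6 bytes: K' = 70 c9 31 81 ac ca.
XOR each byte with 0x36: 70⊕36=46, c9⊕36=ff, 31⊕36=07, 81⊕36=b7, ac⊕36=9a, ca⊕36=fc.

46ff07b79afc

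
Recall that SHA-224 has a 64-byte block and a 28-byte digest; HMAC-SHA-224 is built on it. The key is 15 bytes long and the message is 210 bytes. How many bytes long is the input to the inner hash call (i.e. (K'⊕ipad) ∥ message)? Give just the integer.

274

Key is 15 ≤ 64 bytes, zero-padded: |K'| = 64.
Inner input = (K'⊕ipad) ∥ m → 64 + 210 = 274 bytes.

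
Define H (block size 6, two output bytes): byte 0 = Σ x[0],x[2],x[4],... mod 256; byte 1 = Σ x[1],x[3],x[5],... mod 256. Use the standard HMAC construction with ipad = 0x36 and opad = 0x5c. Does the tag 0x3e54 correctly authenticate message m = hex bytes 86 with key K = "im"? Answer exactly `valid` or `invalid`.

invalid

Key "im" = 69 6d is 2 bytes ≤ B = 6; zero-pad to 6 bytes: K' = 69 6d 00 00 00 00.
K' ⊕ ipad = 5f 5b 36 36 36 36; K' ⊕ opad = 35 31 5c 5c 5c 5c.
Inner hash: even-index sum = 337 mod 256 = 81; odd-index sum = 199 mod 256 = 199 → 51 c7.
Outer hash (recomputed tag): even-index sum = 318 mod 256 = 62; odd-index sum = 432 mod 256 = 176 → 3e b0.
Recomputed tag = 3eb0; claimed = 3e54 → mismatch.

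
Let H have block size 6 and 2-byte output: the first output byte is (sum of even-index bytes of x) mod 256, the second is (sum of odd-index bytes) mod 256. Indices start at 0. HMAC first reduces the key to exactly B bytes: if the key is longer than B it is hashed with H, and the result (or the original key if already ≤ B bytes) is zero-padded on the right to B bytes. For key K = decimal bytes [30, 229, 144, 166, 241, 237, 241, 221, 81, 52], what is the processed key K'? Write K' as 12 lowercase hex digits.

|K| = 10 > B = 6, so first hash the key.
H(K): even-index sum = 737 mod 256 = 225; odd-index sum = 905 mod 256 = 137 → e1 89.
Zero-pad H(K) = e1 89 to 6 bytes: K' = e1 89 00 00 00 00.

e18900000000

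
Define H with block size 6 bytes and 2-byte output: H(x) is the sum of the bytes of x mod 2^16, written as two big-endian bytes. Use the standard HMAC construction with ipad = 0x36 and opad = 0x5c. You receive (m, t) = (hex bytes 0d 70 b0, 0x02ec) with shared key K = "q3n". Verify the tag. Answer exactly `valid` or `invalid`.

invalid

Key "q3n" = 71 33 6e is 3 bytes ≤ B = 6; zero-pad to 6 bytes: K' = 71 33 6e 00 00 00.
K' ⊕ ipad = 47 05 58 36 36 36; K' ⊕ opad = 2d 6f 32 5c 5c 5c.
Inner hash: sum = 71+5+88+54+54+54+13+112+176 = 627 → 02 73.
Outer hash (recomputed tag): sum = 45+111+50+92+92+92+2+115 = 599 → 02 57.
Recomputed tag = 0257; claimed = 02ec → mismatch.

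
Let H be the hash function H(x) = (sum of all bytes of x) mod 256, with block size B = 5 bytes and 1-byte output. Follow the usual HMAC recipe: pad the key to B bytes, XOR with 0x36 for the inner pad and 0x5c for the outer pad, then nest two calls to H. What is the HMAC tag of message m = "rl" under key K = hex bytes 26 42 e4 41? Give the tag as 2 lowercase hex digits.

aa

Key hex bytes 26 42 e4 41 is 4 bytes ≤ B = 5; zero-pad to 5 bytes: K' = 26 42 e4 41 00.
K' ⊕ ipad = 10 74 d2 77 36.  K' ⊕ opad = 7a 1e b8 1d 5c.
Inner input = (K'⊕ipad) ∥ m = 10 74 d2 77 36 ∥ 72 6c.
Inner hash: sum = 16+116+210+119+54+114+108 = 737; mod 256 = 225 → e1.
Outer input = (K'⊕opad) ∥ inner = 7a 1e b8 1d 5c ∥ e1.
Outer hash (tag): sum = 122+30+184+29+92+225 = 682; mod 256 = 170 → aa.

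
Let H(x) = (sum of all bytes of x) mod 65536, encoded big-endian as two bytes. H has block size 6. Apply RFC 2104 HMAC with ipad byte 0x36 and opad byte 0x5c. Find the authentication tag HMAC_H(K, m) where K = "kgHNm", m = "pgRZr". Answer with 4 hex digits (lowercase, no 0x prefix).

Key "kgHNm" = 6b 67 48 4e 6d is 5 bytes ≤ B = 6; zero-pad to 6 bytes: K' = 6b 67 48 4e 6d 00.
K' ⊕ ipad = 5d 51 7e 78 5b 36.  K' ⊕ opad = 37 3b 14 12 31 5c.
Inner input = (K'⊕ipad) ∥ m = 5d 51 7e 78 5b 36 ∥ 70 67 52 5a 72.
Inner hash: sum = 93+81+126+120+91+54+112+103+82+90+114 = 1066 → 04 2a.
Outer input = (K'⊕opad) ∥ inner = 37 3b 14 12 31 5c ∥ 04 2a.
Outer hash (tag): sum = 55+59+20+18+49+92+4+42 = 339 → 01 53.

0153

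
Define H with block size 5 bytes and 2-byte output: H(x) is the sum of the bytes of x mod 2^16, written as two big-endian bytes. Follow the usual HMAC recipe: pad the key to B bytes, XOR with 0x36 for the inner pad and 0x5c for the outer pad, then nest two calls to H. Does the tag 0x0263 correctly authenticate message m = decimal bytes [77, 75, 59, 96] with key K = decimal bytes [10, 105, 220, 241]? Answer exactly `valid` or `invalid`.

Key decimal bytes [10, 105, 220, 241] = 0a 69 dc f1 is 4 bytes ≤ B = 5; zero-pad to 5 bytes: K' = 0a 69 dc f1 00.
K' ⊕ ipad = 3c 5f ea c7 36; K' ⊕ opad = 56 35 80 ad 5c.
Inner hash: sum = 60+95+234+199+54+77+75+59+96 = 949 → 03 b5.
Outer hash (recomputed tag): sum = 86+53+128+173+92+3+181 = 716 → 02 cc.
Recomputed tag = 02cc; claimed = 0263 → mismatch.

invalid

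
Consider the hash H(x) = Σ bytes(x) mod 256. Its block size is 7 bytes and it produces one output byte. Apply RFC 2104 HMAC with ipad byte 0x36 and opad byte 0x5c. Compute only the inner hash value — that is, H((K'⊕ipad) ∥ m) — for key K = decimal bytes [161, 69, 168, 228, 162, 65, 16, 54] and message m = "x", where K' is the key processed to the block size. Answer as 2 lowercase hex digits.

69

Key decimal bytes [161, 69, 168, 228, 162, 65, 16, 54] = a1 45 a8 e4 a2 41 10 36 is 8 bytes > B = 7, so hash it first: H(key) = 9b, then zero-pad to 7 bytes: K' = 9b 00 00 00 00 00 00.
K' ⊕ ipad = ad 36 36 36 36 36 36.
Inner input = ad 36 36 36 36 36 36 ∥ 78.
Inner hash: sum = 173+54+54+54+54+54+54+120 = 617; mod 256 = 105 → 69.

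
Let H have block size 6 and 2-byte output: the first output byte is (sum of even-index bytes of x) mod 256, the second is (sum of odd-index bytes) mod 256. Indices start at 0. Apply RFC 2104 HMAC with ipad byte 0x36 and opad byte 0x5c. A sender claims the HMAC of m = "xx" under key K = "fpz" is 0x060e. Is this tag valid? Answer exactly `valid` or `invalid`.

valid

Key "fpz" = 66 70 7a is 3 bytes ≤ B = 6; zero-pad to 6 bytes: K' = 66 70 7a 00 00 00.
K' ⊕ ipad = 50 46 4c 36 36 36; K' ⊕ opad = 3a 2c 26 5c 5c 5c.
Inner hash: even-index sum = 330 mod 256 = 74; odd-index sum = 298 mod 256 = 42 → 4a 2a.
Outer hash (recomputed tag): even-index sum = 262 mod 256 = 6; odd-index sum = 270 mod 256 = 14 → 06 0e.
Recomputed tag = 060e; claimed = 060e → match.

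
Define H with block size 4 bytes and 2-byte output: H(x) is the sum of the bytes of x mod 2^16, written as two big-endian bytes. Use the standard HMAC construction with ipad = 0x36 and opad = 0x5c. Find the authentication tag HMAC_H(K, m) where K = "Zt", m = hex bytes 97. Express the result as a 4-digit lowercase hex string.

Key "Zt" = 5a 74 is 2 bytes ≤ B = 4; zero-pad to 4 bytes: K' = 5a 74 00 00.
K' ⊕ ipad = 6c 42 36 36.  K' ⊕ opad = 06 28 5c 5c.
Inner input = (K'⊕ipad) ∥ m = 6c 42 36 36 ∥ 97.
Inner hash: sum = 108+66+54+54+151 = 433 → 01 b1.
Outer input = (K'⊕opad) ∥ inner = 06 28 5c 5c ∥ 01 b1.
Outer hash (tag): sum = 6+40+92+92+1+177 = 408 → 01 98.

0198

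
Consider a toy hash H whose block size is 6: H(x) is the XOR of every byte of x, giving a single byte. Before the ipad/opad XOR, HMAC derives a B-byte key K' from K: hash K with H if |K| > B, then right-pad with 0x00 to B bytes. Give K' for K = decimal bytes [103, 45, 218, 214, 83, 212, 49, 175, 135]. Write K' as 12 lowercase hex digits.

|K| = 9 > B = 6, so first hash the key.
H(K): XOR 67⊕2d⊕da⊕d6⊕53⊕d4⊕31⊕af⊕87 = d8.
Zero-pad H(K) = d8 to 6 bytes: K' = d8 00 00 00 00 00.

d80000000000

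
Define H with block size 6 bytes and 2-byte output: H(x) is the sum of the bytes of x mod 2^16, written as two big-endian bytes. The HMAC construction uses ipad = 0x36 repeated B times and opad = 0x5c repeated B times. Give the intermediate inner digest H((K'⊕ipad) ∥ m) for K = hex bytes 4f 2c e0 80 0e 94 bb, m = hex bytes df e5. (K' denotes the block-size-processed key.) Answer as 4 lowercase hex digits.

02df

Key hex bytes 4f 2c e0 80 0e 94 bb is 7 bytes > B = 6, so hash it first: H(key) = 03 38, then zero-pad to 6 bytes: K' = 03 38 00 00 00 00.
K' ⊕ ipad = 35 0e 36 36 36 36.
Inner input = 35 0e 36 36 36 36 ∥ df e5.
Inner hash: sum = 53+14+54+54+54+54+223+229 = 735 → 02 df.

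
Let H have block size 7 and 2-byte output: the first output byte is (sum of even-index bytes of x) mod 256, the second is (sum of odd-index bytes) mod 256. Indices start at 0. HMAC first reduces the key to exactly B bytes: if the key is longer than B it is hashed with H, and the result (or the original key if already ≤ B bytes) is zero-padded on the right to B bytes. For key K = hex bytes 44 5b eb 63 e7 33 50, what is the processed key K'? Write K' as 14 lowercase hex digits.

Key hex bytes 44 5b eb 63 e7 33 50 is exactly B = 7 bytes: K' = 44 5b eb 63 e7 33 50.

445beb63e73350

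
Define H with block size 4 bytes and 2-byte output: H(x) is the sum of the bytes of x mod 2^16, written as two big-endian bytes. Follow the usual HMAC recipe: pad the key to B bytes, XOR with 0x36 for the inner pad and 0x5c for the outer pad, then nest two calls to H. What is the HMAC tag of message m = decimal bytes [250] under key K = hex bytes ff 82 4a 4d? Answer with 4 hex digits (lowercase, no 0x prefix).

Key hex bytes ff 82 4a 4d is exactly B = 4 bytes: K' = ff 82 4a 4d.
K' ⊕ ipad = c9 b4 7c 7b.  K' ⊕ opad = a3 de 16 11.
Inner input = (K'⊕ipad) ∥ m = c9 b4 7c 7b ∥ fa.
Inner hash: sum = 201+180+124+123+250 = 878 → 03 6e.
Outer input = (K'⊕opad) ∥ inner = a3 de 16 11 ∥ 03 6e.
Outer hash (tag): sum = 163+222+22+17+3+110 = 537 → 02 19.

0219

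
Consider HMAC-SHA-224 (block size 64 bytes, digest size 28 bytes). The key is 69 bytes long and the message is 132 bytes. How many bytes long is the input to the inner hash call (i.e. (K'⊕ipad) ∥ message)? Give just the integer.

Key is 69 > 64 bytes, so it is hashed to 28 bytes then zero-padded to 64: |K'| = 64.
Inner input = (K'⊕ipad) ∥ m → 64 + 132 = 196 bytes.

196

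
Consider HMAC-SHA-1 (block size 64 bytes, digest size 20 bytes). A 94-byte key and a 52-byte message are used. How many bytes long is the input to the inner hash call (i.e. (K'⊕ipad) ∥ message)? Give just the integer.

Key is 94 > 64 bytes, so it is hashed to 20 bytes then zero-padded to 64: |K'| = 64.
Inner input = (K'⊕ipad) ∥ m → 64 + 52 = 116 bytes.

116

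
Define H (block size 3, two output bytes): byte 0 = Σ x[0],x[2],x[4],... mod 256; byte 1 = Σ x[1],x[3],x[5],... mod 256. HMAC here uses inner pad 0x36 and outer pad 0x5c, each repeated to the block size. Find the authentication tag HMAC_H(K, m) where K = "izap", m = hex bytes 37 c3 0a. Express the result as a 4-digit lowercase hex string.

0fab

Key "izap" = 69 7a 61 70 is 4 bytes > B = 3, so hash it first: H(key) = ca ea, then zero-pad to 3 bytes: K' = ca ea 00.
K' ⊕ ipad = fc dc 36.  K' ⊕ opad = 96 b6 5c.
Inner input = (K'⊕ipad) ∥ m = fc dc 36 ∥ 37 c3 0a.
Inner hash: even-index sum = 501 mod 256 = 245; odd-index sum = 285 mod 256 = 29 → f5 1d.
Outer input = (K'⊕opad) ∥ inner = 96 b6 5c ∥ f5 1d.
Outer hash (tag): even-index sum = 271 mod 256 = 15; odd-index sum = 427 mod 256 = 171 → 0f ab.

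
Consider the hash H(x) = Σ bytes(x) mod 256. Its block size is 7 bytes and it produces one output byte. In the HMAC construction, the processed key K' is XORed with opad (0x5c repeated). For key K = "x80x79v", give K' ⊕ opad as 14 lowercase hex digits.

Key "x80x79v" = 78 38 30 78 37 39 76 is exactly B = 7 bytes: K' = 78 38 30 78 37 39 76.
XOR each byte with 0x5c: 78⊕5c=24, 38⊕5c=64, 30⊕5c=6c, 78⊕5c=24, 37⊕5c=6b, 39⊕5c=65, 76⊕5c=2a.

24646c246b652a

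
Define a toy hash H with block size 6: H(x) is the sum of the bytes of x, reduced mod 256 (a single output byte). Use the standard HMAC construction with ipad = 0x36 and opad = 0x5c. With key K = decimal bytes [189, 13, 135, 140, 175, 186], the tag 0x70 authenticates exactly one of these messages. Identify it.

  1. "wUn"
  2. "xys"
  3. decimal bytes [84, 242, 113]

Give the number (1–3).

2

Key decimal bytes [189, 13, 135, 140, 175, 186] = bd 0d 87 8c af ba is exactly B = 6 bytes: K' = bd 0d 87 8c af ba.
K' ⊕ ipad = 8b 3b b1 ba 99 8c; K' ⊕ opad = e1 51 db d0 f3 e6.
m1: inner = H(8b 3b b1 ba 99 8c 77 55 6e) = 90; tag = H(e1 51 db d0 f3 e6 90) = 46
m2: inner = H(8b 3b b1 ba 99 8c 78 79 73) = ba; tag = H(e1 51 db d0 f3 e6 ba) = 70 ← matches
m3: inner = H(8b 3b b1 ba 99 8c 54 f2 71) = 0d; tag = H(e1 51 db d0 f3 e6 0d) = c3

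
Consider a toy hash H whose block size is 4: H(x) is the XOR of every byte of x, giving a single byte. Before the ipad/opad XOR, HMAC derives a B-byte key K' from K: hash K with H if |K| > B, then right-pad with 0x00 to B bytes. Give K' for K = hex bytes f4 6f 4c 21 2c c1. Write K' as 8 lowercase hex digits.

1b000000

|K| = 6 > B = 4, so first hash the key.
H(K): XOR f4⊕6f⊕4c⊕21⊕2c⊕c1 = 1b.
Zero-pad H(K) = 1b to 4 bytes: K' = 1b 00 00 00.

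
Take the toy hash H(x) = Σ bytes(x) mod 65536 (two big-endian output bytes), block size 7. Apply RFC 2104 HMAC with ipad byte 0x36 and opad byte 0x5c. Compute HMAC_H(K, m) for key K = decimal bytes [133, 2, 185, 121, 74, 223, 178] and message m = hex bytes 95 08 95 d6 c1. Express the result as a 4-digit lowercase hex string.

Key decimal bytes [133, 2, 185, 121, 74, 223, 178] = 85 02 b9 79 4a df b2 is exactly B = 7 bytes: K' = 85 02 b9 79 4a df b2.
K' ⊕ ipad = b3 34 8f 4f 7c e9 84.  K' ⊕ opad = d9 5e e5 25 16 83 ee.
Inner input = (K'⊕ipad) ∥ m = b3 34 8f 4f 7c e9 84 ∥ 95 08 95 d6 c1.
Inner hash: sum = 179+52+143+79+124+233+132+149+8+149+214+193 = 1655 → 06 77.
Outer input = (K'⊕opad) ∥ inner = d9 5e e5 25 16 83 ee ∥ 06 77.
Outer hash (tag): sum = 217+94+229+37+22+131+238+6+119 = 1093 → 04 45.

0445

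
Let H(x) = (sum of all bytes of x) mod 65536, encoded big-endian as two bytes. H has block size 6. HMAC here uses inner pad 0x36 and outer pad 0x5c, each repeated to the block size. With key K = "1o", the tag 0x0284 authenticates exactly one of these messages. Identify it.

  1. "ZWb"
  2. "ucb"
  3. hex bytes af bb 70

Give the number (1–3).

2

Key "1o" = 31 6f is 2 bytes ≤ B = 6; zero-pad to 6 bytes: K' = 31 6f 00 00 00 00.
K' ⊕ ipad = 07 59 36 36 36 36; K' ⊕ opad = 6d 33 5c 5c 5c 5c.
m1: inner = H(07 59 36 36 36 36 5a 57 62) = 02 4b; tag = H(6d 33 5c 5c 5c 5c 02 4b) = 025d
m2: inner = H(07 59 36 36 36 36 75 63 62) = 02 72; tag = H(6d 33 5c 5c 5c 5c 02 72) = 0284 ← matches
m3: inner = H(07 59 36 36 36 36 af bb 70) = 03 12; tag = H(6d 33 5c 5c 5c 5c 03 12) = 0225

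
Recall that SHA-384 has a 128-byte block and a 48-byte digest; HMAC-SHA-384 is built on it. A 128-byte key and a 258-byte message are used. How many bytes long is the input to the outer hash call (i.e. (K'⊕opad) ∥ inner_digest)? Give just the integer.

Key is 128 ≤ 128 bytes, zero-padded: |K'| = 128.
Outer input = (K'⊕opad) ∥ H(inner) → 128 + 48 = 176 bytes.

176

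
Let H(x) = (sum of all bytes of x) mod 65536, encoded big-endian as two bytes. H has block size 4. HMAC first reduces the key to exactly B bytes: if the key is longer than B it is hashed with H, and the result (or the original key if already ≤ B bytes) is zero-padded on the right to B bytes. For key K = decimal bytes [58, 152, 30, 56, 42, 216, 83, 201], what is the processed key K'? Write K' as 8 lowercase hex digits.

|K| = 8 > B = 4, so first hash the key.
H(K): sum = 58+152+30+56+42+216+83+201 = 838 → 03 46.
Zero-pad H(K) = 03 46 to 4 bytes: K' = 03 46 00 00.

03460000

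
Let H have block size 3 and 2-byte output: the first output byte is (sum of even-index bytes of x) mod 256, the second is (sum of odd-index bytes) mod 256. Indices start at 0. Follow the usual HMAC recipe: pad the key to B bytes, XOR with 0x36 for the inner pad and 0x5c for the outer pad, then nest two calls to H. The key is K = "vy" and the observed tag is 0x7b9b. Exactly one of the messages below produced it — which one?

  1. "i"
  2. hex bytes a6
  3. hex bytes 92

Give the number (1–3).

Key "vy" = 76 79 is 2 bytes ≤ B = 3; zero-pad to 3 bytes: K' = 76 79 00.
K' ⊕ ipad = 40 4f 36; K' ⊕ opad = 2a 25 5c.
m1: inner = H(40 4f 36 69) = 76 b8; tag = H(2a 25 5c 76 b8) = 3e9b
m2: inner = H(40 4f 36 a6) = 76 f5; tag = H(2a 25 5c 76 f5) = 7b9b ← matches
m3: inner = H(40 4f 36 92) = 76 e1; tag = H(2a 25 5c 76 e1) = 679b

2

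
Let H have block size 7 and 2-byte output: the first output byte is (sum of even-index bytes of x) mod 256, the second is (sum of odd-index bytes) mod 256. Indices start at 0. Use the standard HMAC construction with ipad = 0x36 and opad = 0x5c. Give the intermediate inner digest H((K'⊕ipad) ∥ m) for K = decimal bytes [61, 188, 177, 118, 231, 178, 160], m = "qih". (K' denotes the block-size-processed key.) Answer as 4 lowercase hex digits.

Key decimal bytes [61, 188, 177, 118, 231, 178, 160] = 3d bc b1 76 e7 b2 a0 is exactly B = 7 bytes: K' = 3d bc b1 76 e7 b2 a0.
K' ⊕ ipad = 0b 8a 87 40 d1 84 96.
Inner input = 0b 8a 87 40 d1 84 96 ∥ 71 69 68.
Inner hash: even-index sum = 610 mod 256 = 98; odd-index sum = 551 mod 256 = 39 → 62 27.

6227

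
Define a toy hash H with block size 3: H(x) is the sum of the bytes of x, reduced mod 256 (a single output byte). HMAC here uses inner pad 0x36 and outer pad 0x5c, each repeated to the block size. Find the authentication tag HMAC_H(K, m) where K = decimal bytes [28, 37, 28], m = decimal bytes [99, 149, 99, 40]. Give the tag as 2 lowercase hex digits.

Key decimal bytes [28, 37, 28] = 1c 25 1c is exactly B = 3 bytes: K' = 1c 25 1c.
K' ⊕ ipad = 2a 13 2a.  K' ⊕ opad = 40 79 40.
Inner input = (K'⊕ipad) ∥ m = 2a 13 2a ∥ 63 95 63 28.
Inner hash: sum = 42+19+42+99+149+99+40 = 490; mod 256 = 234 → ea.
Outer input = (K'⊕opad) ∥ inner = 40 79 40 ∥ ea.
Outer hash (tag): sum = 64+121+64+234 = 483; mod 256 = 227 → e3.

e3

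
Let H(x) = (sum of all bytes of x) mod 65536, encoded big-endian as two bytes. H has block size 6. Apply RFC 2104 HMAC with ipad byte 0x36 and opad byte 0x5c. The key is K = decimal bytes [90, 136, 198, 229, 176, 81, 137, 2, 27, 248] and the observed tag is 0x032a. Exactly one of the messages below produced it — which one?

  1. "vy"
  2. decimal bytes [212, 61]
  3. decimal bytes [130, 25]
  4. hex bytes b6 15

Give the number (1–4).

4

Key decimal bytes [90, 136, 198, 229, 176, 81, 137, 2, 27, 248] = 5a 88 c6 e5 b0 51 89 02 1b f8 is 10 bytes > B = 6, so hash it first: H(key) = 05 2c, then zero-pad to 6 bytes: K' = 05 2c 00 00 00 00.
K' ⊕ ipad = 33 1a 36 36 36 36; K' ⊕ opad = 59 70 5c 5c 5c 5c.
m1: inner = H(33 1a 36 36 36 36 76 79) = 02 14; tag = H(59 70 5c 5c 5c 5c 02 14) = 024f
m2: inner = H(33 1a 36 36 36 36 d4 3d) = 02 36; tag = H(59 70 5c 5c 5c 5c 02 36) = 0271
m3: inner = H(33 1a 36 36 36 36 82 19) = 01 c0; tag = H(59 70 5c 5c 5c 5c 01 c0) = 02fa
m4: inner = H(33 1a 36 36 36 36 b6 15) = 01 f0; tag = H(59 70 5c 5c 5c 5c 01 f0) = 032a ← matches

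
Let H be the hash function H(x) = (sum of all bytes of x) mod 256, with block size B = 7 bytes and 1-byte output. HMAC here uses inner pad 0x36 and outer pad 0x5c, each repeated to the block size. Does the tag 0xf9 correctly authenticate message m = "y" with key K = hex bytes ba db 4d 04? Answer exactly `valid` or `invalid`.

Key hex bytes ba db 4d 04 is 4 bytes ≤ B = 7; zero-pad to 7 bytes: K' = ba db 4d 04 00 00 00.
K' ⊕ ipad = 8c ed 7b 32 36 36 36; K' ⊕ opad = e6 87 11 58 5c 5c 5c.
Inner hash: sum = 140+237+123+50+54+54+54+121 = 833; mod 256 = 65 → 41.
Outer hash (recomputed tag): sum = 230+135+17+88+92+92+92+65 = 811; mod 256 = 43 → 2b.
Recomputed tag = 2b; claimed = f9 → mismatch.

invalid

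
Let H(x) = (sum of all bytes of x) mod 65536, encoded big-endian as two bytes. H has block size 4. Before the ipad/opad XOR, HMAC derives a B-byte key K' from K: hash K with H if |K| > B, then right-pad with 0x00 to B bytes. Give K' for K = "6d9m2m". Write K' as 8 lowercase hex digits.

01df0000

|K| = 6 > B = 4, so first hash the key.
H(K): sum = 54+100+57+109+50+109 = 479 → 01 df.
Zero-pad H(K) = 01 df to 4 bytes: K' = 01 df 00 00.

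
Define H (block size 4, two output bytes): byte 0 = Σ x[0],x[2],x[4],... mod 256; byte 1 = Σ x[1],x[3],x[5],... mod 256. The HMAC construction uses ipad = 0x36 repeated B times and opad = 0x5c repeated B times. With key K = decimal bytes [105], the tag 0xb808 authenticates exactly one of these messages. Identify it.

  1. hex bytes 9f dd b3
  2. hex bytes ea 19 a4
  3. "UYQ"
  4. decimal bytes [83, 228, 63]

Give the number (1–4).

4

Key decimal bytes [105] = 69 is 1 byte ≤ B = 4; zero-pad to 4 bytes: K' = 69 00 00 00.
K' ⊕ ipad = 5f 36 36 36; K' ⊕ opad = 35 5c 5c 5c.
m1: inner = H(5f 36 36 36 9f dd b3) = e7 49; tag = H(35 5c 5c 5c e7 49) = 7801
m2: inner = H(5f 36 36 36 ea 19 a4) = 23 85; tag = H(35 5c 5c 5c 23 85) = b43d
m3: inner = H(5f 36 36 36 55 59 51) = 3b c5; tag = H(35 5c 5c 5c 3b c5) = cc7d
m4: inner = H(5f 36 36 36 53 e4 3f) = 27 50; tag = H(35 5c 5c 5c 27 50) = b808 ← matches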